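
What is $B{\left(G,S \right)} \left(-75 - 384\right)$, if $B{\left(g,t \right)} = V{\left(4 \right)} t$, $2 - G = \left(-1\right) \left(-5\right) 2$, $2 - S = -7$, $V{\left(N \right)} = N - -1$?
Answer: $-20655$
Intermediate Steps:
$V{\left(N \right)} = 1 + N$ ($V{\left(N \right)} = N + 1 = 1 + N$)
$S = 9$ ($S = 2 - -7 = 2 + 7 = 9$)
$G = -8$ ($G = 2 - \left(-1\right) \left(-5\right) 2 = 2 - 5 \cdot 2 = 2 - 10 = -8$)
$B{\left(g,t \right)} = 5 t$ ($B{\left(g,t \right)} = \left(1 + 4\right) t = 5 t$)
$B{\left(G,S \right)} \left(-75 - 384\right) = 5 \cdot 9 \left(-75 - 384\right) = 45 \left(-459\right) = -20655$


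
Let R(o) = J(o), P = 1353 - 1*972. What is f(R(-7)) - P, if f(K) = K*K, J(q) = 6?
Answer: -345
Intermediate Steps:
P = 381 (P = 1353 - 972 = 381)
R(o) = 6
f(K) = K²
f(R(-7)) - P = 6² - 1*381 = 36 - 381 = -345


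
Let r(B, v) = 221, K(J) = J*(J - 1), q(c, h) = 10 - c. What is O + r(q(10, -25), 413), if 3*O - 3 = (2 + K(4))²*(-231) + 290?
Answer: -44320/3 ≈ -14773.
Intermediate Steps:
K(J) = J*(-1 + J)
O = -44983/3 (O = 1 + ((2 + 4*(-1 + 4))²*(-231) + 290)/3 = 1 + ((2 + 4*3)²*(-231) + 290)/3 = 1 + ((2 + 12)²*(-231) + 290)/3 = 1 + (14²*(-231) + 290)/3 = 1 + (196*(-231) + 290)/3 = 1 + (-45276 + 290)/3 = 1 + (⅓)*(-44986) = 1 - 44986/3 = -44983/3 ≈ -14994.)
O + r(q(10, -25), 413) = -44983/3 + 221 = -44320/3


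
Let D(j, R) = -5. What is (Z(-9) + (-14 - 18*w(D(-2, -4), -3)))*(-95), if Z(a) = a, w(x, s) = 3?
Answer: 7315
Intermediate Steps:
(Z(-9) + (-14 - 18*w(D(-2, -4), -3)))*(-95) = (-9 + (-14 - 18*3))*(-95) = (-9 + (-14 - 1*54))*(-95) = (-9 + (-14 - 54))*(-95) = (-9 - 68)*(-95) = -77*(-95) = 7315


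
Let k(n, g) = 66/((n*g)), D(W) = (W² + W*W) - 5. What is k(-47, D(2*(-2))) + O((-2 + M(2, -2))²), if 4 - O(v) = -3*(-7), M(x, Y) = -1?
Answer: -7213/423 ≈ -17.052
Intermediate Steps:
D(W) = -5 + 2*W² (D(W) = (W² + W²) - 5 = 2*W² - 5 = -5 + 2*W²)
k(n, g) = 66/(g*n) (k(n, g) = 66/((g*n)) = 66*(1/(g*n)) = 66/(g*n))
O(v) = -17 (O(v) = 4 - (-3)*(-7) = 4 - 1*21 = 4 - 21 = -17)
k(-47, D(2*(-2))) + O((-2 + M(2, -2))²) = 66/(-5 + 2*(2*(-2))²*(-47)) - 17 = 66*(-1/47)/(-5 + 2*(-4)²) - 17 = 66*(-1/47)/(-5 + 2*16) - 17 = 66*(-1/47)/(-5 + 32) - 17 = 66*(-1/47)/27 - 17 = 66*(1/27)*(-1/47) - 17 = -22/423 - 17 = -7213/423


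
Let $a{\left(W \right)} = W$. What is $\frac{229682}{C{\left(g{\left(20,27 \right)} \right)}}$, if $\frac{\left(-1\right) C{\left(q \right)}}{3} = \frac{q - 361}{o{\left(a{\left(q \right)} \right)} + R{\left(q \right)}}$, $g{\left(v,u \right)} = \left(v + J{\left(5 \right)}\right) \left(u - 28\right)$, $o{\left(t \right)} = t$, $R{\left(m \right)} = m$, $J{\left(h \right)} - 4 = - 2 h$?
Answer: $- \frac{6431096}{1125} \approx -5716.5$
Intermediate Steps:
$J{\left(h \right)} = 4 - 2 h$
$g{\left(v,u \right)} = \left(-28 + u\right) \left(-6 + v\right)$ ($g{\left(v,u \right)} = \left(v + \left(4 - 10\right)\right) \left(u - 28\right) = \left(v + \left(4 - 10\right)\right) \left(-28 + u\right) = \left(v - 6\right) \left(-28 + u\right) = \left(-6 + v\right) \left(-28 + u\right) = \left(-28 + u\right) \left(-6 + v\right)$)
$C{\left(q \right)} = - \frac{3 \left(-361 + q\right)}{2 q}$ ($C{\left(q \right)} = - 3 \frac{q - 361}{q + q} = - 3 \frac{-361 + q}{2 q} = - \frac{3 \left(-361 + q\right)}{2 q}$)
$\frac{229682}{C{\left(g{\left(20,27 \right)} \right)}} = \frac{229682}{\frac{3}{2} \frac{1}{168 - 560 - 162 + 27 \cdot 20} \left(361 - \left(168 - 560 - 162 + 27 \cdot 20\right)\right)} = \frac{229682}{\frac{3}{2} \frac{1}{168 - 560 - 162 + 540} \left(361 - \left(168 - 560 - 162 + 540\right)\right)} = \frac{229682}{\frac{3}{2} \frac{1}{-14} \left(361 - -14\right)} = \frac{229682}{\frac{3}{2} \left(- \frac{1}{14}\right) \left(361 + 14\right)} = \frac{229682}{\frac{3}{2} \left(- \frac{1}{14}\right) 375} = \frac{229682}{- \frac{1125}{28}} = 229682 \left(- \frac{28}{1125}\right) = - \frac{6431096}{1125}$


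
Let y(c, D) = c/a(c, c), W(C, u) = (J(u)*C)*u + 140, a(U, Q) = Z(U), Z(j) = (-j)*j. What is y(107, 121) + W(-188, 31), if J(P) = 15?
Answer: -9338961/107 ≈ -87280.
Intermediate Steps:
Z(j) = -j**2
a(U, Q) = -U**2
W(C, u) = 140 + 15*C*u (W(C, u) = (15*C)*u + 140 = 15*C*u + 140 = 140 + 15*C*u)
y(c, D) = -1/c (y(c, D) = c/((-c**2)) = c*(-1/c**2) = -1/c)
y(107, 121) + W(-188, 31) = -1/107 + (140 + 15*(-188)*31) = -1*1/107 + (140 - 87420) = -1/107 - 87280 = -9338961/107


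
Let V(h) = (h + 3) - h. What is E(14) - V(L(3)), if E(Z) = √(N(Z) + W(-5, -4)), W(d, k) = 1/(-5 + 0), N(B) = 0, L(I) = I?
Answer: -3 + I*√5/5 ≈ -3.0 + 0.44721*I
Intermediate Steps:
W(d, k) = -⅕ (W(d, k) = 1/(-5) = -⅕)
E(Z) = I*√5/5 (E(Z) = √(0 - ⅕) = √(-⅕) = I*√5/5)
V(h) = 3 (V(h) = (3 + h) - h = 3)
E(14) - V(L(3)) = I*√5/5 - 1*3 = I*√5/5 - 3 = -3 + I*√5/5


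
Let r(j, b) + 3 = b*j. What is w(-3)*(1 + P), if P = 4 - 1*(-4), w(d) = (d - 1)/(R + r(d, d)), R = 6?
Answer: -3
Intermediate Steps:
r(j, b) = -3 + b*j
w(d) = (-1 + d)/(3 + d**2) (w(d) = (d - 1)/(6 + (-3 + d*d)) = (-1 + d)/(6 + (-3 + d**2)) = (-1 + d)/(3 + d**2))
P = 8 (P = 4 + 4 = 8)
w(-3)*(1 + P) = ((-1 - 3)/(3 + (-3)**2))*(1 + 8) = (-4/(3 + 9))*9 = (-4/12)*9 = ((1/12)*(-4))*9 = -1/3*9 = -3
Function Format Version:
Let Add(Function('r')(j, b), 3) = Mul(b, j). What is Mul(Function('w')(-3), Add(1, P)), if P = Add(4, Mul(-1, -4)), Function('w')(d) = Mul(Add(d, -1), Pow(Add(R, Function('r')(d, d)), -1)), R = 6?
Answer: -3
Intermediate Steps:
Function('r')(j, b) = Add(-3, Mul(b, j))
Function('w')(d) = Mul(Pow(Add(3, Pow(d, 2)), -1), Add(-1, d)) (Function('w')(d) = Mul(Add(d, -1), Pow(Add(6, Add(-3, Mul(d, d))), -1)) = Mul(Add(-1, d), Pow(Add(6, Add(-3, Pow(d, 2))), -1)) = Mul(Add(-1, d), Pow(Add(3, Pow(d, 2)), -1)) = Mul(Pow(Add(3, Pow(d, 2)), -1), Add(-1, d)))
P = 8 (P = Add(4, 4) = 8)
Mul(Function('w')(-3), Add(1, P)) = Mul(Mul(Pow(Add(3, Pow(-3, 2)), -1), Add(-1, -3)), Add(1, 8)) = Mul(Mul(Pow(Add(3, 9), -1), -4), 9) = Mul(Mul(Pow(12, -1), -4), 9) = Mul(Mul(Rational(1, 12), -4), 9) = Mul(Rational(-1, 3), 9) = -3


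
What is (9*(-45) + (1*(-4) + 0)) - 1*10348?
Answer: -10757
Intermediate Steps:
(9*(-45) + (1*(-4) + 0)) - 1*10348 = (-405 + (-4 + 0)) - 10348 = (-405 - 4) - 10348 = -409 - 10348 = -10757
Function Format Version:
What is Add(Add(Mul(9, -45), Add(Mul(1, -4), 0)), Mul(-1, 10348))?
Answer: -10757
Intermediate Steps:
Add(Add(Mul(9, -45), Add(Mul(1, -4), 0)), Mul(-1, 10348)) = Add(Add(-405, Add(-4, 0)), -10348) = Add(Add(-405, -4), -10348) = Add(-409, -10348) = -10757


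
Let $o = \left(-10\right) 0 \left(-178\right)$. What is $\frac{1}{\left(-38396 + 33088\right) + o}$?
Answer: $- \frac{1}{5308} \approx -0.00018839$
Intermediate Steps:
$o = 0$ ($o = 0 \left(-178\right) = 0$)
$\frac{1}{\left(-38396 + 33088\right) + o} = \frac{1}{\left(-38396 + 33088\right) + 0} = \frac{1}{-5308 + 0} = \frac{1}{-5308} = - \frac{1}{5308}$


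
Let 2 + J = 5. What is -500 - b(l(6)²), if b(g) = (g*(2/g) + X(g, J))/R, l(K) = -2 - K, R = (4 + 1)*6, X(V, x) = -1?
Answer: -15001/30 ≈ -500.03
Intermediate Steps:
J = 3 (J = -2 + 5 = 3)
R = 30 (R = 5*6 = 30)
b(g) = 1/30 (b(g) = (g*(2/g) - 1)/30 = (2 - 1)*(1/30) = 1*(1/30) = 1/30)
-500 - b(l(6)²) = -500 - 1*1/30 = -500 - 1/30 = -15001/30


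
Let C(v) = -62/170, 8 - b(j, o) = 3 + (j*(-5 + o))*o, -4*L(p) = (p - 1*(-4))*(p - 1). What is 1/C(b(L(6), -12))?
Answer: -85/31 ≈ -2.7419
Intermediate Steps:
L(p) = -(-1 + p)*(4 + p)/4 (L(p) = -(p - 1*(-4))*(p - 1)/4 = -(p + 4)*(-1 + p)/4 = -(4 + p)*(-1 + p)/4 = -(-1 + p)*(4 + p)/4)
b(j, o) = 5 - j*o*(-5 + o) (b(j, o) = 8 - (3 + (j*(-5 + o))*o) = 8 - (3 + j*o*(-5 + o)) = 8 + (-3 - j*o*(-5 + o)) = 5 - j*o*(-5 + o))
C(v) = -31/85 (C(v) = -62*1/170 = -31/85)
1/C(b(L(6), -12)) = 1/(-31/85) = -85/31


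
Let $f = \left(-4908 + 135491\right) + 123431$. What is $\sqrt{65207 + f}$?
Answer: $9 \sqrt{3941} \approx 565.0$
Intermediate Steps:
$f = 254014$ ($f = 130583 + 123431 = 254014$)
$\sqrt{65207 + f} = \sqrt{65207 + 254014} = \sqrt{319221} = 9 \sqrt{3941}$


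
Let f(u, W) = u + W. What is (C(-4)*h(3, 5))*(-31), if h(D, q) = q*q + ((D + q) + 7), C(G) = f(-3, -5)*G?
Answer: -39680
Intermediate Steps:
f(u, W) = W + u
C(G) = -8*G (C(G) = (-5 - 3)*G = -8*G)
h(D, q) = 7 + D + q + q² (h(D, q) = q² + (7 + D + q) = 7 + D + q + q²)
(C(-4)*h(3, 5))*(-31) = ((-8*(-4))*(7 + 3 + 5 + 5²))*(-31) = (32*(7 + 3 + 5 + 25))*(-31) = (32*40)*(-31) = 1280*(-31) = -39680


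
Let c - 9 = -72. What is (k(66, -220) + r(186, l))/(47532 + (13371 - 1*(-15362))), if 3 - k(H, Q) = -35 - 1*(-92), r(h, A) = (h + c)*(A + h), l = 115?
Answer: 36969/76265 ≈ 0.48474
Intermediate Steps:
c = -63 (c = 9 - 72 = -63)
r(h, A) = (-63 + h)*(A + h) (r(h, A) = (h - 63)*(A + h) = (-63 + h)*(A + h))
k(H, Q) = -54 (k(H, Q) = 3 - (-35 - 1*(-92)) = 3 - (-35 + 92) = 3 - 1*57 = 3 - 57 = -54)
(k(66, -220) + r(186, l))/(47532 + (13371 - 1*(-15362))) = (-54 + (186² - 63*115 - 63*186 + 115*186))/(47532 + (13371 - 1*(-15362))) = (-54 + (34596 - 7245 - 11718 + 21390))/(47532 + (13371 + 15362)) = (-54 + 37023)/(47532 + 28733) = 36969/76265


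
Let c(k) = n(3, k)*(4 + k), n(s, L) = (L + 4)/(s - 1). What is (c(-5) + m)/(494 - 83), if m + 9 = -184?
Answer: -385/822 ≈ -0.46837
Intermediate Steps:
m = -193 (m = -9 - 184 = -193)
n(s, L) = (4 + L)/(-1 + s)
c(k) = (2 + k/2)*(4 + k) (c(k) = ((4 + k)/(-1 + 3))*(4 + k) = ((4 + k)/2)*(4 + k) = (2 + k/2)*(4 + k))
(c(-5) + m)/(494 - 83) = ((4 - 5)**2/2 - 193)/(494 - 83) = ((1/2)*(-1)**2 - 193)/411 = ((1/2)*1 - 193)*(1/411) = (1/2 - 193)*(1/411) = -385/2*1/411 = -385/822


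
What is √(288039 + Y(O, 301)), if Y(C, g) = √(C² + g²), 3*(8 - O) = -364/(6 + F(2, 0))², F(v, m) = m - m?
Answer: √(23331159 + 3*√66142378)/9 ≈ 536.97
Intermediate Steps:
F(v, m) = 0
O = 307/27 (O = 8 - (-364)/(3*((6 + 0)²)) = 8 - (-364)/(3*(6²)) = 8 - (-364)/(3*36) = 8 - ⅓*(-91/9) = 8 + 91/27 = 307/27 ≈ 11.370)
√(288039 + Y(O, 301)) = √(288039 + √((307/27)² + 301²)) = √(288039 + √(94249/729 + 90601)) = √(288039 + √(66142378/729)) = √(288039 + √66142378/27)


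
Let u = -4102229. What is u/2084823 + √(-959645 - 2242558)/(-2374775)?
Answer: -4102229/2084823 - I*√3202203/2374775 ≈ -1.9677 - 0.00075353*I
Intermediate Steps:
u/2084823 + √(-959645 - 2242558)/(-2374775) = -4102229/2084823 + √(-959645 - 2242558)/(-2374775) = -4102229*1/2084823 + √(-3202203)*(-1/2374775) = -4102229/2084823 + (I*√3202203)*(-1/2374775) = -4102229/2084823 - I*√3202203/2374775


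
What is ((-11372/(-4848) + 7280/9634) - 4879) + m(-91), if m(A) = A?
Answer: -28997767469/5838204 ≈ -4966.9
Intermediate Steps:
((-11372/(-4848) + 7280/9634) - 4879) + m(-91) = ((-11372/(-4848) + 7280/9634) - 4879) - 91 = ((-11372*(-1/4848) + 7280*(1/9634)) - 4879) - 91 = ((2843/1212 + 3640/4817) - 4879) - 91 = (18106411/5838204 - 4879) - 91 = -28466490905/5838204 - 91 = -28997767469/5838204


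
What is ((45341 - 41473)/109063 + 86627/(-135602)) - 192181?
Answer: -2842204659211571/14789160926 ≈ -1.9218e+5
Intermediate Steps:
((45341 - 41473)/109063 + 86627/(-135602)) - 192181 = (3868*(1/109063) + 86627*(-1/135602)) - 192181 = (3868/109063 - 86627/135602) - 192181 = -8923291965/14789160926 - 192181 = -2842204659211571/14789160926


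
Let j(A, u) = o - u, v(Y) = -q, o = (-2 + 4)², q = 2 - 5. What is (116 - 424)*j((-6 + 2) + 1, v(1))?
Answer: -308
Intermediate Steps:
q = -3
o = 4 (o = 2² = 4)
v(Y) = 3 (v(Y) = -1*(-3) = 3)
j(A, u) = 4 - u
(116 - 424)*j((-6 + 2) + 1, v(1)) = (116 - 424)*(4 - 1*3) = -308*(4 - 3) = -308*1 = -308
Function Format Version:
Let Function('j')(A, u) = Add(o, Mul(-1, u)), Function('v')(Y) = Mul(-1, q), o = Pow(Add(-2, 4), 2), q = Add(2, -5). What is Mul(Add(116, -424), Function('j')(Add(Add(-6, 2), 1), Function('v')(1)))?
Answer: -308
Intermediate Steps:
q = -3
o = 4 (o = Pow(2, 2) = 4)
Function('v')(Y) = 3 (Function('v')(Y) = Mul(-1, -3) = 3)
Function('j')(A, u) = Add(4, Mul(-1, u))
Mul(Add(116, -424), Function('j')(Add(Add(-6, 2), 1), Function('v')(1))) = Mul(Add(116, -424), Add(4, Mul(-1, 3))) = Mul(-308, Add(4, -3)) = Mul(-308, 1) = -308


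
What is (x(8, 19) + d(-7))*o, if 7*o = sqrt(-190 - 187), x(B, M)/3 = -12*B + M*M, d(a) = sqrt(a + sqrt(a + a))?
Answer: I*sqrt(377)*(795 + sqrt(-7 + I*sqrt(14)))/7 ≈ -7.5804 + 2207.1*I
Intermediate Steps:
d(a) = sqrt(a + sqrt(2)*sqrt(a)) (d(a) = sqrt(a + sqrt(2*a)) = sqrt(a + sqrt(2)*sqrt(a)))
x(B, M) = -36*B + 3*M**2 (x(B, M) = 3*(-12*B + M*M) = 3*(-12*B + M**2) = 3*(M**2 - 12*B) = -36*B + 3*M**2)
o = I*sqrt(377)/7 (o = sqrt(-190 - 187)/7 = sqrt(-377)/7 = (I*sqrt(377))/7 = I*sqrt(377)/7 ≈ 2.7738*I)
(x(8, 19) + d(-7))*o = ((-36*8 + 3*19**2) + sqrt(-7 + sqrt(2)*sqrt(-7)))*(I*sqrt(377)/7) = ((-288 + 3*361) + sqrt(-7 + sqrt(2)*(I*sqrt(7))))*(I*sqrt(377)/7) = ((-288 + 1083) + sqrt(-7 + I*sqrt(14)))*(I*sqrt(377)/7) = (795 + sqrt(-7 + I*sqrt(14)))*(I*sqrt(377)/7) = I*sqrt(377)*(795 + sqrt(-7 + I*sqrt(14)))/7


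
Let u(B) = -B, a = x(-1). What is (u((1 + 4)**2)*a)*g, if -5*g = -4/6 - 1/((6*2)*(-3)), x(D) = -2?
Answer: 115/18 ≈ 6.3889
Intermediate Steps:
a = -2
g = 23/180 (g = -(-4/6 - 1/((6*2)*(-3)))/5 = -(-4*1/6 - 1/(12*(-3)))/5 = -(-2/3 - 1/(-36))/5 = -(-2/3 - 1*(-1/36))/5 = -(-2/3 + 1/36)/5 = -1/5*(-23/36) = 23/180 ≈ 0.12778)
(u((1 + 4)**2)*a)*g = (-(1 + 4)**2*(-2))*(23/180) = (-1*5**2*(-2))*(23/180) = (-1*25*(-2))*(23/180) = -25*(-2)*(23/180) = 50*(23/180) = 115/18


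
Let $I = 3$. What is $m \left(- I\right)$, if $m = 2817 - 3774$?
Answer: $2871$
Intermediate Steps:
$m = -957$
$m \left(- I\right) = - 957 \left(\left(-1\right) 3\right) = \left(-957\right) \left(-3\right) = 2871$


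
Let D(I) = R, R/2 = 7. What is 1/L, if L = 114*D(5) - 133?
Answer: 1/1463 ≈ 0.00068353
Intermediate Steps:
R = 14 (R = 2*7 = 14)
D(I) = 14
L = 1463 (L = 114*14 - 133 = 1596 - 133 = 1463)
1/L = 1/1463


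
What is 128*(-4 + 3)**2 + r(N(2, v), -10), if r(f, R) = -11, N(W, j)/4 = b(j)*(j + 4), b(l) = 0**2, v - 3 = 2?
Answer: 117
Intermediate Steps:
v = 5 (v = 3 + 2 = 5)
b(l) = 0
N(W, j) = 0 (N(W, j) = 4*(0*(j + 4)) = 4*(0*(4 + j)) = 4*0 = 0)
128*(-4 + 3)**2 + r(N(2, v), -10) = 128*(-4 + 3)**2 - 11 = 128*(-1)**2 - 11 = 128*1 - 11 = 128 - 11 = 117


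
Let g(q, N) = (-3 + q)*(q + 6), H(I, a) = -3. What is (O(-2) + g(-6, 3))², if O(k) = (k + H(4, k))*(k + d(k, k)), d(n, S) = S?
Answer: 400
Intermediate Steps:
g(q, N) = (-3 + q)*(6 + q)
O(k) = 2*k*(-3 + k) (O(k) = (k - 3)*(k + k) = (-3 + k)*(2*k) = 2*k*(-3 + k))
(O(-2) + g(-6, 3))² = (2*(-2)*(-3 - 2) + (-18 + (-6)² + 3*(-6)))² = (2*(-2)*(-5) + (-18 + 36 - 18))² = (20 + 0)² = 20² = 400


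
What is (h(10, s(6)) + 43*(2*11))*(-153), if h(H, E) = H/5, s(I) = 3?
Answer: -145044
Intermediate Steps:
h(H, E) = H/5 (h(H, E) = H*(⅕) = H/5)
(h(10, s(6)) + 43*(2*11))*(-153) = ((⅕)*10 + 43*(2*11))*(-153) = (2 + 43*22)*(-153) = (2 + 946)*(-153) = 948*(-153) = -145044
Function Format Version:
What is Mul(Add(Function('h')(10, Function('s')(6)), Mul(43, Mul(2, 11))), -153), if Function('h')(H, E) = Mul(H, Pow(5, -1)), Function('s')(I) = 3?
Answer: -145044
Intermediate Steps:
Function('h')(H, E) = Mul(Rational(1, 5), H) (Function('h')(H, E) = Mul(H, Rational(1, 5)) = Mul(Rational(1, 5), H))
Mul(Add(Function('h')(10, Function('s')(6)), Mul(43, Mul(2, 11))), -153) = Mul(Add(Mul(Rational(1, 5), 10), Mul(43, Mul(2, 11))), -153) = Mul(Add(2, Mul(43, 22)), -153) = Mul(Add(2, 946), -153) = Mul(948, -153) = -145044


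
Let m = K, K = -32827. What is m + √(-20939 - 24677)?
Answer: -32827 + 4*I*√2851 ≈ -32827.0 + 213.58*I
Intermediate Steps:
m = -32827
m + √(-20939 - 24677) = -32827 + √(-20939 - 24677) = -32827 + √(-45616) = -32827 + 4*I*√2851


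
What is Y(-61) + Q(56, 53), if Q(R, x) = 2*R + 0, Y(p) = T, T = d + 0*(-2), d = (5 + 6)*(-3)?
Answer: 79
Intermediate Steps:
d = -33 (d = 11*(-3) = -33)
T = -33 (T = -33 + 0*(-2) = -33 + 0 = -33)
Y(p) = -33
Q(R, x) = 2*R
Y(-61) + Q(56, 53) = -33 + 2*56 = -33 + 112 = 79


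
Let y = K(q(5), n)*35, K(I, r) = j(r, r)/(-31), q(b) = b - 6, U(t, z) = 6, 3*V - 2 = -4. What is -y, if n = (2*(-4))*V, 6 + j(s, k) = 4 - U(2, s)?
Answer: -280/31 ≈ -9.0323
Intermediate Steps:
V = -2/3 (V = 2/3 + (1/3)*(-4) = 2/3 - 4/3 = -2/3 ≈ -0.66667)
j(s, k) = -8 (j(s, k) = -6 + (4 - 1*6) = -6 + (4 - 6) = -6 - 2 = -8)
q(b) = -6 + b
n = 16/3 (n = (2*(-4))*(-2/3) = -8*(-2/3) = 16/3 ≈ 5.3333)
K(I, r) = 8/31 (K(I, r) = -8/(-31) = -8*(-1/31) = 8/31)
y = 280/31 (y = (8/31)*35 = 280/31 ≈ 9.0323)
-y = -1*280/31 = -280/31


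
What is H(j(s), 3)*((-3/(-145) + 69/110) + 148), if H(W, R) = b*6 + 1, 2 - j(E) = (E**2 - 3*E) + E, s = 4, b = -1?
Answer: -474187/638 ≈ -743.24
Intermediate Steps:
j(E) = 2 - E**2 + 2*E (j(E) = 2 - ((E**2 - 3*E) + E) = 2 - (E**2 - 2*E) = 2 + (-E**2 + 2*E) = 2 - E**2 + 2*E)
H(W, R) = -5 (H(W, R) = -1*6 + 1 = -6 + 1 = -5)
H(j(s), 3)*((-3/(-145) + 69/110) + 148) = -5*((-3/(-145) + 69/110) + 148) = -5*((-3*(-1/145) + 69*(1/110)) + 148) = -5*((3/145 + 69/110) + 148) = -5*(2067/3190 + 148) = -5*474187/3190 = -474187/638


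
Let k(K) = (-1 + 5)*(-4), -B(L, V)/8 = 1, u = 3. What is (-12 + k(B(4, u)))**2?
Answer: 784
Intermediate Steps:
B(L, V) = -8 (B(L, V) = -8*1 = -8)
k(K) = -16 (k(K) = 4*(-4) = -16)
(-12 + k(B(4, u)))**2 = (-12 - 16)**2 = (-28)**2 = 784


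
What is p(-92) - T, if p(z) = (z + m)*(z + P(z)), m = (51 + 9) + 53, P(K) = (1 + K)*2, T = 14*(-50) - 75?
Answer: -4979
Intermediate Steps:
T = -775 (T = -700 - 75 = -775)
P(K) = 2 + 2*K
m = 113 (m = 60 + 53 = 113)
p(z) = (2 + 3*z)*(113 + z) (p(z) = (z + 113)*(z + (2 + 2*z)) = (113 + z)*(2 + 3*z) = (2 + 3*z)*(113 + z))
p(-92) - T = (226 + 3*(-92)² + 341*(-92)) - 1*(-775) = (226 + 3*8464 - 31372) + 775 = (226 + 25392 - 31372) + 775 = -5754 + 775 = -4979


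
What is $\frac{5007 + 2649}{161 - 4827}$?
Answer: $- \frac{3828}{2333} \approx -1.6408$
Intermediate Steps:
$\frac{5007 + 2649}{161 - 4827} = \frac{7656}{-4666} = 7656 \left(- \frac{1}{4666}\right) = - \frac{3828}{2333}$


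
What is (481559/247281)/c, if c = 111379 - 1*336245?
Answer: -481559/55605089346 ≈ -8.6603e-6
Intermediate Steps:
c = -224866 (c = 111379 - 336245 = -224866)
(481559/247281)/c = (481559/247281)/(-224866) = (481559*(1/247281))*(-1/224866) = (481559/247281)*(-1/224866) = -481559/55605089346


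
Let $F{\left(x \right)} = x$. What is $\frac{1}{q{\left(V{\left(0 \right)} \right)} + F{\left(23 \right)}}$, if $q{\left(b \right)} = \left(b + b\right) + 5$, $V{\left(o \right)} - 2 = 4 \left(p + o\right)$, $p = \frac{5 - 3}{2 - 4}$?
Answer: $\frac{1}{24} \approx 0.041667$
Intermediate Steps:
$p = -1$ ($p = \frac{2}{-2} = 2 \left(- \frac{1}{2}\right) = -1$)
$V{\left(o \right)} = -2 + 4 o$ ($V{\left(o \right)} = 2 + 4 \left(-1 + o\right) = 2 + \left(-4 + 4 o\right) = -2 + 4 o$)
$q{\left(b \right)} = 5 + 2 b$ ($q{\left(b \right)} = 2 b + 5 = 5 + 2 b$)
$\frac{1}{q{\left(V{\left(0 \right)} \right)} + F{\left(23 \right)}} = \frac{1}{\left(5 + 2 \left(-2 + 4 \cdot 0\right)\right) + 23} = \frac{1}{\left(5 + 2 \left(-2 + 0\right)\right) + 23} = \frac{1}{\left(5 + 2 \left(-2\right)\right) + 23} = \frac{1}{\left(5 - 4\right) + 23} = \frac{1}{1 + 23} = \frac{1}{24}$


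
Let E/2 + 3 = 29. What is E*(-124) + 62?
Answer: -6386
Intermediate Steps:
E = 52 (E = -6 + 2*29 = -6 + 58 = 52)
E*(-124) + 62 = 52*(-124) + 62 = -6448 + 62 = -6386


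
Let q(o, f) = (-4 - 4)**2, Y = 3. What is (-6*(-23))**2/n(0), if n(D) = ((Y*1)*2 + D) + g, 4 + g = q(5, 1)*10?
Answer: 3174/107 ≈ 29.664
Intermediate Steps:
q(o, f) = 64 (q(o, f) = (-8)**2 = 64)
g = 636 (g = -4 + 64*10 = -4 + 640 = 636)
n(D) = 642 + D (n(D) = ((3*1)*2 + D) + 636 = (3*2 + D) + 636 = (6 + D) + 636 = 642 + D)
(-6*(-23))**2/n(0) = (-6*(-23))**2/(642 + 0) = 138**2/642 = 19044*(1/642) = 3174/107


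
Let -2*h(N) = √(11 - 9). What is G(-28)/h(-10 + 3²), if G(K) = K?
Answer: 28*√2 ≈ 39.598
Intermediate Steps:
h(N) = -√2/2 (h(N) = -√(11 - 9)/2 = -√2/2)
G(-28)/h(-10 + 3²) = -28*(-√2) = -(-28)*√2 = 28*√2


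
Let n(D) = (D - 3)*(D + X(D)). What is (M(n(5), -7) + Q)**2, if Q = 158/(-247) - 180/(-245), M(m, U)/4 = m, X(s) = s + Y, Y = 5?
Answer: 2112691320100/146482609 ≈ 14423.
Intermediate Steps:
X(s) = 5 + s (X(s) = s + 5 = 5 + s)
n(D) = (-3 + D)*(5 + 2*D) (n(D) = (D - 3)*(D + (5 + D)) = (-3 + D)*(5 + 2*D))
M(m, U) = 4*m
Q = 1150/12103 (Q = 158*(-1/247) - 180*(-1/245) = -158/247 + 36/49 = 1150/12103 ≈ 0.095018)
(M(n(5), -7) + Q)**2 = (4*(-15 - 1*5 + 2*5**2) + 1150/12103)**2 = (4*(-15 - 5 + 2*25) + 1150/12103)**2 = (4*(-15 - 5 + 50) + 1150/12103)**2 = (4*30 + 1150/12103)**2 = (120 + 1150/12103)**2 = (1453510/12103)**2 = 2112691320100/146482609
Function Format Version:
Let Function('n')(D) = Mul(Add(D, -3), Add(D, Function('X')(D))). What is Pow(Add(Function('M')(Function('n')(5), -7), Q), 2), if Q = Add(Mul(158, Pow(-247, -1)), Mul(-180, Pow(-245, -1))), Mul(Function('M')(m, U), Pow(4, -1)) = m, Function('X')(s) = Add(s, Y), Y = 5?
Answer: Rational(2112691320100, 146482609) ≈ 14423.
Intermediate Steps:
Function('X')(s) = Add(5, s) (Function('X')(s) = Add(s, 5) = Add(5, s))
Function('n')(D) = Mul(Add(-3, D), Add(5, Mul(2, D))) (Function('n')(D) = Mul(Add(D, -3), Add(D, Add(5, D))) = Mul(Add(-3, D), Add(5, Mul(2, D))))
Function('M')(m, U) = Mul(4, m)
Q = Rational(1150, 12103) (Q = Add(Mul(158, Rational(-1, 247)), Mul(-180, Rational(-1, 245))) = Add(Rational(-158, 247), Rational(36, 49)) = Rational(1150, 12103) ≈ 0.095018)
Pow(Add(Function('M')(Function('n')(5), -7), Q), 2) = Pow(Add(Mul(4, Add(-15, Mul(-1, 5), Mul(2, Pow(5, 2)))), Rational(1150, 12103)), 2) = Pow(Add(Mul(4, Add(-15, -5, Mul(2, 25))), Rational(1150, 12103)), 2) = Pow(Add(Mul(4, Add(-15, -5, 50)), Rational(1150, 12103)), 2) = Pow(Add(Mul(4, 30), Rational(1150, 12103)), 2) = Pow(Add(120, Rational(1150, 12103)), 2) = Pow(Rational(1453510, 12103), 2) = Rational(2112691320100, 146482609)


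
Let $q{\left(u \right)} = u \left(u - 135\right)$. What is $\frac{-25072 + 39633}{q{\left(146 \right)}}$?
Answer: $\frac{14561}{1606} \approx 9.0666$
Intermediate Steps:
$q{\left(u \right)} = u \left(-135 + u\right)$
$\frac{-25072 + 39633}{q{\left(146 \right)}} = \frac{-25072 + 39633}{146 \left(-135 + 146\right)} = \frac{14561}{146 \cdot 11} = \frac{14561}{1606}$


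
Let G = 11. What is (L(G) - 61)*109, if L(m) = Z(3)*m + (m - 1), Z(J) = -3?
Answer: -9156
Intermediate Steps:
L(m) = -1 - 2*m (L(m) = -3*m + (m - 1) = -3*m + (-1 + m) = -1 - 2*m)
(L(G) - 61)*109 = ((-1 - 2*11) - 61)*109 = ((-1 - 22) - 61)*109 = (-23 - 61)*109 = -84*109 = -9156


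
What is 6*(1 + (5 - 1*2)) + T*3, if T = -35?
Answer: -81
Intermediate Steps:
6*(1 + (5 - 1*2)) + T*3 = 6*(1 + (5 - 1*2)) - 35*3 = 6*(1 + (5 - 2)) - 105 = 6*(1 + 3) - 105 = 6*4 - 105 = 24 - 105 = -81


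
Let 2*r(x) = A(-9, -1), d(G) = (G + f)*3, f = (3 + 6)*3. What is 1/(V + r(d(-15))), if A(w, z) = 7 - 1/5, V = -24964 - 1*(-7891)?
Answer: -5/85348 ≈ -5.8584e-5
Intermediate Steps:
V = -17073 (V = -24964 + 7891 = -17073)
f = 27 (f = 9*3 = 27)
d(G) = 81 + 3*G (d(G) = (G + 27)*3 = (27 + G)*3 = 81 + 3*G)
A(w, z) = 34/5 (A(w, z) = 7 - 1*⅕ = 7 - ⅕ = 34/5)
r(x) = 17/5 (r(x) = (½)*(34/5) = 17/5)
1/(V + r(d(-15))) = 1/(-17073 + 17/5) = 1/(-85348/5) = -5/85348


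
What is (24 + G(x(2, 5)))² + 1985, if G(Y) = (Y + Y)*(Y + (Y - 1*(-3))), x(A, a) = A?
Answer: 4689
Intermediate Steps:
G(Y) = 2*Y*(3 + 2*Y) (G(Y) = (2*Y)*(Y + (Y + 3)) = (2*Y)*(Y + (3 + Y)) = (2*Y)*(3 + 2*Y) = 2*Y*(3 + 2*Y))
(24 + G(x(2, 5)))² + 1985 = (24 + 2*2*(3 + 2*2))² + 1985 = (24 + 2*2*(3 + 4))² + 1985 = (24 + 2*2*7)² + 1985 = (24 + 28)² + 1985 = 52² + 1985 = 2704 + 1985 = 4689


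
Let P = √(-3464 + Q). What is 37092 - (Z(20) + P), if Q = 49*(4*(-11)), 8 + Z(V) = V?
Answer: 37080 - 2*I*√1405 ≈ 37080.0 - 74.967*I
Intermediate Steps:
Z(V) = -8 + V
Q = -2156 (Q = 49*(-44) = -2156)
P = 2*I*√1405 (P = √(-3464 - 2156) = √(-5620) = 2*I*√1405 ≈ 74.967*I)
37092 - (Z(20) + P) = 37092 - ((-8 + 20) + 2*I*√1405) = 37092 - (12 + 2*I*√1405) = 37092 + (-12 - 2*I*√1405) = 37080 - 2*I*√1405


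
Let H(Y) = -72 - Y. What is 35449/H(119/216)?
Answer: -7656984/15671 ≈ -488.61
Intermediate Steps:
35449/H(119/216) = 35449/(-72 - 119/216) = 35449/(-15671/216) = 35449*(-216/15671) = -7656984/15671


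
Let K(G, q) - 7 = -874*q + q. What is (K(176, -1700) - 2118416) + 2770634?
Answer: 2136325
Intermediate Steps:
K(G, q) = 7 - 873*q (K(G, q) = 7 + (-874*q + q) = 7 - 873*q)
(K(176, -1700) - 2118416) + 2770634 = ((7 - 873*(-1700)) - 2118416) + 2770634 = ((7 + 1484100) - 2118416) + 2770634 = (1484107 - 2118416) + 2770634 = -634309 + 2770634 = 2136325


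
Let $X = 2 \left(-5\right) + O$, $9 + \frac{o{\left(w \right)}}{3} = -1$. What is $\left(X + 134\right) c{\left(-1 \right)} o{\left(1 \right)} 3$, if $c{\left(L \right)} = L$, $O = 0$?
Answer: $11160$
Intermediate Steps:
$o{\left(w \right)} = -30$ ($o{\left(w \right)} = -27 + 3 \left(-1\right) = -27 - 3 = -30$)
$X = -10$ ($X = 2 \left(-5\right) + 0 = -10 + 0 = -10$)
$\left(X + 134\right) c{\left(-1 \right)} o{\left(1 \right)} 3 = \left(-10 + 134\right) \left(-1\right) \left(-30\right) 3 = 124 \cdot 30 \cdot 3 = 124 \cdot 90 = 11160$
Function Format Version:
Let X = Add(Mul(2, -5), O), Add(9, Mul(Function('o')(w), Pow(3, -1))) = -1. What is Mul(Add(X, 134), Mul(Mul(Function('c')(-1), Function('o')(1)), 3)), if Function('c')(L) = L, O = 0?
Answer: 11160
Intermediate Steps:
Function('o')(w) = -30 (Function('o')(w) = Add(-27, Mul(3, -1)) = Add(-27, -3) = -30)
X = -10 (X = Add(Mul(2, -5), 0) = Add(-10, 0) = -10)
Mul(Add(X, 134), Mul(Mul(Function('c')(-1), Function('o')(1)), 3)) = Mul(Add(-10, 134), Mul(Mul(-1, -30), 3)) = Mul(124, Mul(30, 3)) = Mul(124, 90) = 11160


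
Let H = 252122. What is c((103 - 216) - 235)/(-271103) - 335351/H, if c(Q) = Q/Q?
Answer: -90914914275/68351030566 ≈ -1.3301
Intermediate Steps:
c(Q) = 1
c((103 - 216) - 235)/(-271103) - 335351/H = 1/(-271103) - 335351/252122 = 1*(-1/271103) - 335351*1/252122 = -1/271103 - 335351/252122 = -90914914275/68351030566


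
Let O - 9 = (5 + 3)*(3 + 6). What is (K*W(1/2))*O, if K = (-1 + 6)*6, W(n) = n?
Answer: 1215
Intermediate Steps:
O = 81 (O = 9 + (5 + 3)*(3 + 6) = 9 + 8*9 = 9 + 72 = 81)
K = 30 (K = 5*6 = 30)
(K*W(1/2))*O = (30*(1/2))*81 = 15*81 = 1215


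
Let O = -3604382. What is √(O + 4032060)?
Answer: √427678 ≈ 653.97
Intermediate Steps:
√(O + 4032060) = √(-3604382 + 4032060) = √427678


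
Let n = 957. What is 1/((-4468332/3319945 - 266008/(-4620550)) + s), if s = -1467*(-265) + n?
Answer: 49483780225/19284359207369416 ≈ 2.5660e-6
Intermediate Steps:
s = 389712 (s = -1467*(-265) + 957 = 388755 + 957 = 389712)
1/((-4468332/3319945 - 266008/(-4620550)) + s) = 1/((-4468332/3319945 - 266008/(-4620550)) + 389712) = 1/((-4468332*1/3319945 - 266008*(-1/4620550)) + 389712) = 1/((-4468332/3319945 + 133004/2310275) + 389712) = 1/(-63751675784/49483780225 + 389712) = 1/(19284359207369416/49483780225) = 49483780225/19284359207369416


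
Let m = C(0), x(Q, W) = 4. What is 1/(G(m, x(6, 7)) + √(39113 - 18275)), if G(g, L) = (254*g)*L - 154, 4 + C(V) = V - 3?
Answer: -1211/8795653 - √20838/52773918 ≈ -0.00014042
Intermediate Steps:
C(V) = -7 + V (C(V) = -4 + (V - 3) = -4 + (-3 + V) = -7 + V)
m = -7 (m = -7 + 0 = -7)
G(g, L) = -154 + 254*L*g (G(g, L) = 254*L*g - 154 = -154 + 254*L*g)
1/(G(m, x(6, 7)) + √(39113 - 18275)) = 1/((-154 + 254*4*(-7)) + √(39113 - 18275)) = 1/((-154 - 7112) + √20838) = 1/(-7266 + √20838)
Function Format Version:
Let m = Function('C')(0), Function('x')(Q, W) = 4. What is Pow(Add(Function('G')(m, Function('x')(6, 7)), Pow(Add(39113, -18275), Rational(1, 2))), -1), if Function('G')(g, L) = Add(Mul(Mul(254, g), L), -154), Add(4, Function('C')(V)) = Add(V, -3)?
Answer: Add(Rational(-1211, 8795653), Mul(Rational(-1, 52773918), Pow(20838, Rational(1, 2)))) ≈ -0.00014042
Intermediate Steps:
Function('C')(V) = Add(-7, V) (Function('C')(V) = Add(-4, Add(V, -3)) = Add(-4, Add(-3, V)) = Add(-7, V))
m = -7 (m = Add(-7, 0) = -7)
Function('G')(g, L) = Add(-154, Mul(254, L, g)) (Function('G')(g, L) = Add(Mul(254, L, g), -154) = Add(-154, Mul(254, L, g)))
Pow(Add(Function('G')(m, Function('x')(6, 7)), Pow(Add(39113, -18275), Rational(1, 2))), -1) = Pow(Add(Add(-154, Mul(254, 4, -7)), Pow(Add(39113, -18275), Rational(1, 2))), -1) = Pow(Add(Add(-154, -7112), Pow(20838, Rational(1, 2))), -1) = Pow(Add(-7266, Pow(20838, Rational(1, 2))), -1)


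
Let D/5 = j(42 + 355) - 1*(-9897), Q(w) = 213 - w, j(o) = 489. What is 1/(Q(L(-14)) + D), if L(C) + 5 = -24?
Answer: 1/52172 ≈ 1.9167e-5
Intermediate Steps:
L(C) = -29 (L(C) = -5 - 24 = -29)
D = 51930 (D = 5*(489 - 1*(-9897)) = 5*(489 + 9897) = 5*10386 = 51930)
1/(Q(L(-14)) + D) = 1/((213 - 1*(-29)) + 51930) = 1/((213 + 29) + 51930) = 1/(242 + 51930) = 1/52172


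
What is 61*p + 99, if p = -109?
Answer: -6550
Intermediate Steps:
61*p + 99 = 61*(-109) + 99 = -6649 + 99 = -6550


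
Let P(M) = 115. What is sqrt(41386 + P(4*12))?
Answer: sqrt(41501) ≈ 203.72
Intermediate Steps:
sqrt(41386 + P(4*12)) = sqrt(41386 + 115) = sqrt(41501)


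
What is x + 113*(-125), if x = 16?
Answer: -14109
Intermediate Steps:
x + 113*(-125) = 16 + 113*(-125) = 16 - 14125 = -14109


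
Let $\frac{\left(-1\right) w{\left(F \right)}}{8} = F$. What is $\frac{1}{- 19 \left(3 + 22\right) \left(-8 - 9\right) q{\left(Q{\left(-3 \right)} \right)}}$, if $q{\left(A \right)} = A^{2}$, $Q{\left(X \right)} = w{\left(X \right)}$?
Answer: $\frac{1}{4651200} \approx 2.15 \cdot 10^{-7}$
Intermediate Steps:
$w{\left(F \right)} = - 8 F$
$Q{\left(X \right)} = - 8 X$
$\frac{1}{- 19 \left(3 + 22\right) \left(-8 - 9\right) q{\left(Q{\left(-3 \right)} \right)}} = \frac{1}{- 19 \left(3 + 22\right) \left(-8 - 9\right) \left(\left(-8\right) \left(-3\right)\right)^{2}} = \frac{1}{- 19 \cdot 25 \left(-17\right) 24^{2}} = \frac{1}{\left(-19\right) \left(-425\right) 576} = \frac{1}{8075 \cdot 576} = \frac{1}{4651200}$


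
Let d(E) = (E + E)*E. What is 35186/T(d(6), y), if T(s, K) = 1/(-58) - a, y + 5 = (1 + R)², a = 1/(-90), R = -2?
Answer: -22958865/4 ≈ -5.7397e+6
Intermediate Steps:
a = -1/90 ≈ -0.011111
d(E) = 2*E² (d(E) = (2*E)*E = 2*E²)
y = -4 (y = -5 + (1 - 2)² = -5 + (-1)² = -5 + 1 = -4)
T(s, K) = -8/1305 (T(s, K) = 1/(-58) - 1*(-1/90) = -1/58 + 1/90 = -8/1305)
35186/T(d(6), y) = 35186/(-8/1305) = 35186*(-1305/8) = -22958865/4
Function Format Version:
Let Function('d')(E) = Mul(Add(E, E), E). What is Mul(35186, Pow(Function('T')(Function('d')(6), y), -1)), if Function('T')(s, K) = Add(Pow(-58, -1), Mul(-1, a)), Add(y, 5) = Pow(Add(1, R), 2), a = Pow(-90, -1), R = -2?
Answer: Rational(-22958865, 4) ≈ -5.7397e+6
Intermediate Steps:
a = Rational(-1, 90) ≈ -0.011111
Function('d')(E) = Mul(2, Pow(E, 2)) (Function('d')(E) = Mul(Mul(2, E), E) = Mul(2, Pow(E, 2)))
y = -4 (y = Add(-5, Pow(Add(1, -2), 2)) = Add(-5, Pow(-1, 2)) = Add(-5, 1) = -4)
Function('T')(s, K) = Rational(-8, 1305) (Function('T')(s, K) = Add(Pow(-58, -1), Mul(-1, Rational(-1, 90))) = Add(Rational(-1, 58), Rational(1, 90)) = Rational(-8, 1305))
Mul(35186, Pow(Function('T')(Function('d')(6), y), -1)) = Mul(35186, Pow(Rational(-8, 1305), -1)) = Mul(35186, Rational(-1305, 8)) = Rational(-22958865, 4)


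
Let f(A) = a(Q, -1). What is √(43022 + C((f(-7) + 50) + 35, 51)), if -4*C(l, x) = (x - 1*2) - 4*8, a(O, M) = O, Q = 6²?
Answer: 3*√19119/2 ≈ 207.41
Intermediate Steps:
Q = 36
f(A) = 36
C(l, x) = 17/2 - x/4 (C(l, x) = -((x - 1*2) - 4*8)/4 = -((x - 2) - 32)/4 = -((-2 + x) - 32)/4 = -(-34 + x)/4 = 17/2 - x/4)
√(43022 + C((f(-7) + 50) + 35, 51)) = √(43022 + (17/2 - ¼*51)) = √(43022 + (17/2 - 51/4)) = √(43022 - 17/4) = √(172071/4) = 3*√19119/2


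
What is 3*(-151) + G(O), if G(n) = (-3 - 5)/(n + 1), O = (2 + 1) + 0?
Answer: -455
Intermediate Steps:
O = 3 (O = 3 + 0 = 3)
G(n) = -8/(1 + n)
3*(-151) + G(O) = 3*(-151) - 8/(1 + 3) = -453 - 8/4 = -453 - 8*¼ = -453 - 2 = -455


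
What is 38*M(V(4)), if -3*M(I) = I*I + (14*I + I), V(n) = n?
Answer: -2888/3 ≈ -962.67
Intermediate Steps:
M(I) = -5*I - I²/3 (M(I) = -(I*I + (14*I + I))/3 = -(I² + 15*I)/3 = -5*I - I²/3)
38*M(V(4)) = 38*(-⅓*4*(15 + 4)) = 38*(-⅓*4*19) = 38*(-76/3) = -2888/3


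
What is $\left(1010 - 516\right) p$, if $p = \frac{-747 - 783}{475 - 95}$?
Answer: $-1989$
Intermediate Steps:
$p = - \frac{153}{38}$ ($p = - \frac{1530}{380} = \left(-1530\right) \frac{1}{380} = - \frac{153}{38} \approx -4.0263$)
$\left(1010 - 516\right) p = \left(1010 - 516\right) \left(- \frac{153}{38}\right) = 494 \left(- \frac{153}{38}\right) = -1989$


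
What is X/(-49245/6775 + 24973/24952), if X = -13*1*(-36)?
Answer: -15823061280/211913833 ≈ -74.667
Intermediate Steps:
X = 468 (X = -13*(-36) = 468)
X/(-49245/6775 + 24973/24952) = 468/(-49245/6775 + 24973/24952) = 468/(-49245*1/6775 + 24973*(1/24952)) = 468/(-9849/1355 + 24973/24952) = 468/(-211913833/33809960) = 468*(-33809960/211913833) = -15823061280/211913833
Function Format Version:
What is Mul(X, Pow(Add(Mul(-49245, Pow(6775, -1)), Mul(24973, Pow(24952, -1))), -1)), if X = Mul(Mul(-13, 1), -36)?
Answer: Rational(-15823061280, 211913833) ≈ -74.667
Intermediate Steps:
X = 468 (X = Mul(-13, -36) = 468)
Mul(X, Pow(Add(Mul(-49245, Pow(6775, -1)), Mul(24973, Pow(24952, -1))), -1)) = Mul(468, Pow(Add(Mul(-49245, Pow(6775, -1)), Mul(24973, Pow(24952, -1))), -1)) = Mul(468, Pow(Add(Mul(-49245, Rational(1, 6775)), Mul(24973, Rational(1, 24952))), -1)) = Mul(468, Pow(Add(Rational(-9849, 1355), Rational(24973, 24952)), -1)) = Mul(468, Pow(Rational(-211913833, 33809960), -1)) = Mul(468, Rational(-33809960, 211913833)) = Rational(-15823061280, 211913833)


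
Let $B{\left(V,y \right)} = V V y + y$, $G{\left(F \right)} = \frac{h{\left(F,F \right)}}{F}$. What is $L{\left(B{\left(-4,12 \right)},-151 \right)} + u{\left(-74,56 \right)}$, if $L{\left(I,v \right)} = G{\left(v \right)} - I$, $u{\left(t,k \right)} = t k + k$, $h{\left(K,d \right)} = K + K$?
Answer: $-4290$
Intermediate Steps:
$h{\left(K,d \right)} = 2 K$
$G{\left(F \right)} = 2$ ($G{\left(F \right)} = \frac{2 F}{F} = 2$)
$u{\left(t,k \right)} = k + k t$ ($u{\left(t,k \right)} = k t + k = k + k t$)
$B{\left(V,y \right)} = y + y V^{2}$ ($B{\left(V,y \right)} = V^{2} y + y = y V^{2} + y = y + y V^{2}$)
$L{\left(I,v \right)} = 2 - I$
$L{\left(B{\left(-4,12 \right)},-151 \right)} + u{\left(-74,56 \right)} = \left(2 - 12 \left(1 + \left(-4\right)^{2}\right)\right) + 56 \left(1 - 74\right) = \left(2 - 12 \left(1 + 16\right)\right) + 56 \left(-73\right) = \left(2 - 12 \cdot 17\right) - 4088 = \left(2 - 204\right) - 4088 = -202 - 4088 = -4290$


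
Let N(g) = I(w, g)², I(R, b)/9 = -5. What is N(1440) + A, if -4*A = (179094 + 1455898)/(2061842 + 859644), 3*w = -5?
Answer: 2957800201/1460743 ≈ 2024.9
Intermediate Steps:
w = -5/3 (w = (⅓)*(-5) = -5/3 ≈ -1.6667)
I(R, b) = -45 (I(R, b) = 9*(-5) = -45)
N(g) = 2025 (N(g) = (-45)² = 2025)
A = -204374/1460743 (A = -(179094 + 1455898)/(4*(2061842 + 859644)) = -408748/2921486 = -¼*817496/1460743 = -204374/1460743 ≈ -0.13991)
N(1440) + A = 2025 - 204374/1460743 = 2957800201/1460743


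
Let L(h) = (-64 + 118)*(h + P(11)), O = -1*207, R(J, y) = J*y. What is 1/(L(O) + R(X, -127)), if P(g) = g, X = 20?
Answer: -1/13124 ≈ -7.6196e-5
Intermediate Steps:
O = -207
L(h) = 594 + 54*h (L(h) = (-64 + 118)*(h + 11) = 54*(11 + h) = 594 + 54*h)
1/(L(O) + R(X, -127)) = 1/((594 + 54*(-207)) + 20*(-127)) = 1/((594 - 11178) - 2540) = 1/(-10584 - 2540) = 1/(-13124) = -1/13124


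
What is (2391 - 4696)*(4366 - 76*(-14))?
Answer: -12516150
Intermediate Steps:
(2391 - 4696)*(4366 - 76*(-14)) = -2305*(4366 + 1064) = -2305*5430 = -12516150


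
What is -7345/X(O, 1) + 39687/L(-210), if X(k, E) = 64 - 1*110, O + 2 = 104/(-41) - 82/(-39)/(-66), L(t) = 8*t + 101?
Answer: 9772153/72634 ≈ 134.54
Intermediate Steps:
L(t) = 101 + 8*t
O = -241063/52767 (O = -2 + (104/(-41) - 82/(-39)/(-66)) = -2 + (104*(-1/41) - 82*(-1/39)*(-1/66)) = -2 + (-104/41 + (82/39)*(-1/66)) = -2 + (-104/41 - 41/1287) = -2 - 135529/52767 = -241063/52767 ≈ -4.5684)
X(k, E) = -46 (X(k, E) = 64 - 110 = -46)
-7345/X(O, 1) + 39687/L(-210) = -7345/(-46) + 39687/(101 + 8*(-210)) = -7345*(-1/46) + 39687/(101 - 1680) = 7345/46 + 39687/(-1579) = 7345/46 + 39687*(-1/1579) = 7345/46 - 39687/1579 = 9772153/72634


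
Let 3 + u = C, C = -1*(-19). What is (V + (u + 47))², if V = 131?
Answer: 37636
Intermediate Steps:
C = 19
u = 16 (u = -3 + 19 = 16)
(V + (u + 47))² = (131 + (16 + 47))² = (131 + 63)² = 194² = 37636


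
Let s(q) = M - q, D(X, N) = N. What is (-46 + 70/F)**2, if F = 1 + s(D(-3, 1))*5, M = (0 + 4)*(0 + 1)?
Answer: 110889/64 ≈ 1732.6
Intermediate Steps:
M = 4 (M = 4*1 = 4)
s(q) = 4 - q
F = 16 (F = 1 + (4 - 1*1)*5 = 1 + (4 - 1)*5 = 1 + 3*5 = 1 + 15 = 16)
(-46 + 70/F)**2 = (-46 + 70/16)**2 = (-46 + 70*(1/16))**2 = (-46 + 35/8)**2 = (-333/8)**2 = 110889/64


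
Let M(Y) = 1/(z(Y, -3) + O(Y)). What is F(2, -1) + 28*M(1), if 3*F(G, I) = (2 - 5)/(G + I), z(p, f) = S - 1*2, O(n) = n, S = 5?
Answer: 6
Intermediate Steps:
z(p, f) = 3 (z(p, f) = 5 - 1*2 = 5 - 2 = 3)
M(Y) = 1/(3 + Y)
F(G, I) = -1/(G + I) (F(G, I) = ((2 - 5)/(G + I))/3 = (-3/(G + I))/3 = -1/(G + I))
F(2, -1) + 28*M(1) = -1/(2 - 1) + 28/(3 + 1) = -1/1 + 28/4 = -1*1 + 28*(1/4) = -1 + 7 = 6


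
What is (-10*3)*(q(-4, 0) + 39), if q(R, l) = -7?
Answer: -960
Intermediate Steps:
(-10*3)*(q(-4, 0) + 39) = (-10*3)*(-7 + 39) = -30*32 = -960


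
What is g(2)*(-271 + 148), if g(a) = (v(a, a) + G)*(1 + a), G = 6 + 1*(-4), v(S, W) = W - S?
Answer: -738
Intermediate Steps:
G = 2 (G = 6 - 4 = 2)
g(a) = 2 + 2*a (g(a) = ((a - a) + 2)*(1 + a) = (0 + 2)*(1 + a) = 2*(1 + a) = 2 + 2*a)
g(2)*(-271 + 148) = (2 + 2*2)*(-271 + 148) = (2 + 4)*(-123) = 6*(-123) = -738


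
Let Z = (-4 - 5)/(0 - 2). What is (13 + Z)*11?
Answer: 385/2 ≈ 192.50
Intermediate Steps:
Z = 9/2 (Z = -9/(-2) = -9*(-½) = 9/2 ≈ 4.5000)
(13 + Z)*11 = (13 + 9/2)*11 = (35/2)*11 = 385/2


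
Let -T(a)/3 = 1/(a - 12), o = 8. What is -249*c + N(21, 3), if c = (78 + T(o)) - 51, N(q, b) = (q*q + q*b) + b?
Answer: -25611/4 ≈ -6402.8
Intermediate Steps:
T(a) = -3/(-12 + a) (T(a) = -3/(a - 12) = -3/(-12 + a))
N(q, b) = b + q**2 + b*q (N(q, b) = (q**2 + b*q) + b = b + q**2 + b*q)
c = 111/4 (c = (78 - 3/(-12 + 8)) - 51 = (78 - 3/(-4)) - 51 = (78 - 3*(-1/4)) - 51 = (78 + 3/4) - 51 = 315/4 - 51 = 111/4 ≈ 27.750)
-249*c + N(21, 3) = -249*111/4 + (3 + 21**2 + 3*21) = -27639/4 + (3 + 441 + 63) = -27639/4 + 507 = -25611/4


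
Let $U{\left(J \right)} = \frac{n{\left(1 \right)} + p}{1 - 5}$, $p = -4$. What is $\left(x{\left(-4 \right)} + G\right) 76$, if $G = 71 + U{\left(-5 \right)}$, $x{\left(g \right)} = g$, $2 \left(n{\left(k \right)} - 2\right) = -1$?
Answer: $\frac{10279}{2} \approx 5139.5$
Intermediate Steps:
$n{\left(k \right)} = \frac{3}{2}$ ($n{\left(k \right)} = 2 + \frac{1}{2} \left(-1\right) = 2 - \frac{1}{2} = \frac{3}{2}$)
$U{\left(J \right)} = \frac{5}{8}$ ($U{\left(J \right)} = \frac{\frac{3}{2} - 4}{1 - 5} = - \frac{5}{2 \left(-4\right)} = \left(- \frac{5}{2}\right) \left(- \frac{1}{4}\right) = \frac{5}{8}$)
$G = \frac{573}{8}$ ($G = 71 + \frac{5}{8} = \frac{573}{8} \approx 71.625$)
$\left(x{\left(-4 \right)} + G\right) 76 = \left(-4 + \frac{573}{8}\right) 76 = \frac{541}{8} \cdot 76 = \frac{10279}{2}$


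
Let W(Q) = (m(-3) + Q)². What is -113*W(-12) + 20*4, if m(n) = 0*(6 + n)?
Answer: -16192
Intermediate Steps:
m(n) = 0
W(Q) = Q² (W(Q) = (0 + Q)² = Q²)
-113*W(-12) + 20*4 = -113*(-12)² + 20*4 = -113*144 + 80 = -16272 + 80 = -16192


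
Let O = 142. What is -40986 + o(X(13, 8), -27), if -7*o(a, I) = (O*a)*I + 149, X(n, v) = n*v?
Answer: 15955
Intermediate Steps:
o(a, I) = -149/7 - 142*I*a/7 (o(a, I) = -((142*a)*I + 149)/7 = -(142*I*a + 149)/7 = -(149 + 142*I*a)/7 = -149/7 - 142*I*a/7)
-40986 + o(X(13, 8), -27) = -40986 + (-149/7 - 142/7*(-27)*13*8) = -40986 + (-149/7 - 142/7*(-27)*104) = -40986 + (-149/7 + 398736/7) = -40986 + 56941 = 15955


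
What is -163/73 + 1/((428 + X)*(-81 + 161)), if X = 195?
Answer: -8123847/3638320 ≈ -2.2329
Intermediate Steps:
-163/73 + 1/((428 + X)*(-81 + 161)) = -163/73 + 1/((428 + 195)*(-81 + 161)) = -163*1/73 + 1/(623*80) = -163/73 + (1/623)*(1/80) = -163/73 + 1/49840 = -8123847/3638320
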